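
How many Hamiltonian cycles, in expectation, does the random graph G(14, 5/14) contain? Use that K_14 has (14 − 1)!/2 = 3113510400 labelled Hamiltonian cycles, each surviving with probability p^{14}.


K_14 has (14 − 1)!/2 = 3113510400 labelled Hamiltonian cycles.
For each such Hamiltonian cycle H, let X_H = 1 if all 14 edges of H are present in G. Then P[X_H = 1] = p^{14} = (5/14)^{14} = 6103515625/11112006825558016.
By linearity: E[X] = Σ_H E[X_H] = 3113510400 · p^{14} = 3113510400 · 6103515625/11112006825558016 = 5302276611328125/3100448333024.
Numerically: E[X] ≈ 1710.

E[X] = 3113510400 · (5/14)^{14} = 5302276611328125/3100448333024 ≈ 1710.


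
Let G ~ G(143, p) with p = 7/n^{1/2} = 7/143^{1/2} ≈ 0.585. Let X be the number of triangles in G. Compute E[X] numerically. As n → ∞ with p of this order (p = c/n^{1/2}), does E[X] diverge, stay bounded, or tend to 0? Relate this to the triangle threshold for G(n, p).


Number of potential triangles: C(143, 3) = 477191.
Each occurs with probability p³ ≈ (0.585)³ ≈ 2.00581e-01.
By linearity: E[X] = C(143, 3)·p³ ≈ 477191 · 2.00581e-01 ≈ 95715.508.
Since α = 1/2 < 1, p = c/n^{1/2} ≫ 1/n is above the triangle threshold p ~ 1/n. Asymptotically E[X] ~ (c³/6)·n^{3(1−α)} = (7³/6)·n^{1.5} → ∞; triangles are abundant w.h.p.

E[X] ≈ 95715.508; in regime p = Θ(1/n^{1/2}) E[X] diverges (above the triangle threshold p ~ 1/n).


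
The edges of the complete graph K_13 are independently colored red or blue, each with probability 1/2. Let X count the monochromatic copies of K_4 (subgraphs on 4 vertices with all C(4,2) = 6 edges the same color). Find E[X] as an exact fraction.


Let X = Σ_S X_S over the C(13, 4) = 715 subsets S of size 4, where X_S = 1 if the K_4 on S is monochromatic.
For a fixed S, the K_4 on S has C(4, 2) = 6 edges. P[all 6 edges red] = (1/2)^6, and likewise for blue, so P[monochromatic] = 2·(1/2)^6 = 2^{1 − 6} = 1/32.
By linearity: E[X] = C(13, 4) · 2^{1 − 6} = 715 · 1/32 = 715/32.
Numerically: E[X] ≈ 22.344.

E[X] = C(13,4)·2^(1−C(4,2)) = 715/32 ≈ 22.344.


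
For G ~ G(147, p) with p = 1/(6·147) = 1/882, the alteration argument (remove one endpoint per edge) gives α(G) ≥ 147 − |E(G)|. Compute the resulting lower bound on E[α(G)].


E[|E(G)|] = C(147, 2)·p = 10731 · (1/882) = 73/6.
E[α(G)] ≥ n − E[|E(G)|] = 147 − 73/6 = 809/6.
Numerically: ≈ 134.83333.
(This is only a lower bound; the true E[α(G)] may be larger.)

E[α(G)] ≥ 809/6 ≈ 134.83333.


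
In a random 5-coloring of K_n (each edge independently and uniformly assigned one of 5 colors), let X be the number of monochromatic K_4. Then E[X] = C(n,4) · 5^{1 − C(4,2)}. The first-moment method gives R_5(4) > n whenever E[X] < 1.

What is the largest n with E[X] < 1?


We need C(n, 4) · 5^{1 − 6} < 1, i.e. C(n, 4) < 5^{6 − 1} = 3125.
Check values of n near the boundary:
  n = 16: C(16, 4) = 1820; 1820 < 3125? YES
  n = 17: C(17, 4) = 2380; 2380 < 3125? YES
  n = 18: C(18, 4) = 3060; 3060 < 3125? YES
  n = 19: C(19, 4) = 3876; 3876 < 3125? NO
  n = 20: C(20, 4) = 4845; 4845 < 3125? NO
The largest n with C(n, 4) < 3125 is n = 18 (where E[X] = 612/625 ≈ 0.979200). Hence R_5(4) > 18, i.e. R_5(4) ≥ 19.

Largest n = 18; hence R_5(4) > 18.


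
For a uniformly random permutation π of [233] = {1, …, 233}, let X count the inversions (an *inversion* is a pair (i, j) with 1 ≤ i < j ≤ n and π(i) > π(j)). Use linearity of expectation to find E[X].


Write X = Σ X_I over the C(233, 2) = 27028 pairs i < j, with X_I the indicator of one inversion.
There are 27028 indicators.
For each fixed pair i < j, the values π(i) and π(j) are two distinct elements of {1, …, 233} in uniformly random order; by symmetry P[π(i) > π(j)] = 1/2.
By linearity: E[X] = 27028 · (1/2) = C(233, 2) · (1/2) = 27028/2 = 13514 ≈ 13514.000.

E[X] = 13514 = 13514.000.


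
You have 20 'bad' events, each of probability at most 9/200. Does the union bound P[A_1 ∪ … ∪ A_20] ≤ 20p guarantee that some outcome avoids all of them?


Union bound: P[∪_{i=1}^{20} A_i] ≤ Σ_i P[A_i] ≤ 20·p = 20·(9/200) = 9/10.
Numerically: 9/10 ≈ 0.900.
Is 9/10 < 1? YES.
Since P[∪ A_i] ≤ 9/10 < 1, the complement has P[∩ A_i^c] ≥ 1 − 9/10 = 1/10 > 0, so some outcome avoids every A_i.

20·p = 9/10 ≈ 0.900; existence CERTIFIED by the union bound.


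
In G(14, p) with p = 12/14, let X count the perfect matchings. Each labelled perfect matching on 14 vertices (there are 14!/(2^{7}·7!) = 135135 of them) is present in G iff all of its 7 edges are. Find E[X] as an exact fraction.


K_14 has 14!/(2^{7}·7!) = 135135 labelled perfect matchings.
For each such perfect matching H, let X_H = 1 if all 7 edges of H are present in G. Then P[X_H = 1] = p^{7} = (6/7)^{7} = 279936/823543.
By linearity of expectation: E[X] = Σ_H E[X_H] = 135135 · p^{7} = 135135 · 279936/823543 = 5404164480/117649.
Numerically: E[X] ≈ 45934.6.

E[X] = 135135 · (6/7)^{7} = 5404164480/117649 ≈ 45934.6.


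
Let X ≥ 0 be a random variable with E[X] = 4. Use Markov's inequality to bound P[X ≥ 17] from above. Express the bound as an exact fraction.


μ = E[X] = 4, a = 17.
Markov: P[X ≥ 17] ≤ μ/a = (4)/17 = 4/17.
Numerically: ≈ 0.23529.
(Since a = 17 > μ = 4.00000, the bound 4/17 is < 1 and informative.)

P[X ≥ 17] ≤ 4/17 ≈ 0.23529.


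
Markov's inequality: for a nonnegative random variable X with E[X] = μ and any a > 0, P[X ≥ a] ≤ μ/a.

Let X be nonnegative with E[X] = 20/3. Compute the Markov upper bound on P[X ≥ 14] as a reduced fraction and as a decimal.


μ = E[X] = 20/3, a = 14.
Markov: P[X ≥ 14] ≤ μ/a = (20/3)/14 = 10/21.
Numerically: ≈ 0.47619.
(Since a = 14 > μ = 6.66667, the bound 10/21 is < 1 and informative.)

P[X ≥ 14] ≤ 10/21 ≈ 0.47619.


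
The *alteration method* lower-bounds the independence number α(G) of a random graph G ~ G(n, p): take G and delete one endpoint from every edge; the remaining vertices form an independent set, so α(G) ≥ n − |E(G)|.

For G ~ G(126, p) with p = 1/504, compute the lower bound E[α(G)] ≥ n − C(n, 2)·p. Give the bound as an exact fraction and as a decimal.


E[|E(G)|] = C(126, 2)·p = 7875 · (1/504) = 125/8.
E[α(G)] ≥ n − E[|E(G)|] = 126 − 125/8 = 883/8.
Numerically: ≈ 110.3750.
(This is only a lower bound; the true E[α(G)] may be larger.)

E[α(G)] ≥ 883/8 ≈ 110.3750.


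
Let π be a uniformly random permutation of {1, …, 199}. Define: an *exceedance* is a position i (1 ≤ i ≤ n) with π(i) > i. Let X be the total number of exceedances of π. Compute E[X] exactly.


Write X = Σ_{i=1}^{199} X_i, where X_i = 1_{π(i) > i}.
For each fixed i, π(i) is uniform over {1, …, 199} (marginal of a uniform permutation), so P[π(i) > i] = (n − i)/n. Summing: Σ_{i=1}^{199} (n − i)/n = (0 + 1 + … + 198)/199 = 199(199 − 1)/(2·199) = (199 − 1)/2.
Hence E[X] = Σ_{i=1}^{199} (199 − i)/199 = 99 ≈ 99.000000.

E[X] = 99 = 99.000000.


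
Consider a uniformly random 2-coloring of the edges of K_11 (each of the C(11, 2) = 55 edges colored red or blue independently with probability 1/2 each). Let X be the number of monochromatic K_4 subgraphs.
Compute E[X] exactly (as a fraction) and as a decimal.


Let X = Σ_S X_S over the C(11, 4) = 330 subsets S of size 4, where X_S = 1 if the K_4 on S is monochromatic.
For a fixed S, the K_4 on S has C(4, 2) = 6 edges. P[all 6 edges red] = (1/2)^6, and likewise for blue, so P[monochromatic] = 2·(1/2)^6 = 2^{1 − 6} = 1/32.
By linearity: E[X] = C(11, 4) · 2^{1 − 6} = 330 · 1/32 = 165/16.
Numerically: E[X] ≈ 10.31250.

E[X] = C(11,4)·2^(1−C(4,2)) = 165/16 ≈ 10.31250.


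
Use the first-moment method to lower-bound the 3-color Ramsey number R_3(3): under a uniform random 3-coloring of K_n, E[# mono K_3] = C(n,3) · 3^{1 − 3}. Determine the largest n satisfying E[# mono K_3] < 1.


We need C(n, 3) · 3^{1 − 3} < 1, i.e. C(n, 3) < 3^{3 − 1} = 9.
Check values of n near the boundary:
  n = 3: C(3, 3) = 1; 1 < 9? YES
  n = 4: C(4, 3) = 4; 4 < 9? YES
  n = 5: C(5, 3) = 10; 10 < 9? NO
  n = 6: C(6, 3) = 20; 20 < 9? NO
  n = 7: C(7, 3) = 35; 35 < 9? NO
The largest n with C(n, 3) < 9 is n = 4 (where E[X] = 4/9 ≈ 0.444444). Hence R_3(3) > 4, i.e. R_3(3) ≥ 5.

Largest n = 4; hence R_3(3) > 4.


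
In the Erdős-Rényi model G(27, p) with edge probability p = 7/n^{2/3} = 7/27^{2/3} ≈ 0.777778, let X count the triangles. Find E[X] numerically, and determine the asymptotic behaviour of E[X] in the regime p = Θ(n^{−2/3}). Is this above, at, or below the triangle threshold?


Number of potential triangles: C(27, 3) = 2925.
Each occurs with probability p³ ≈ (0.777778)³ ≈ 4.70507545e-01.
By linearity: E[X] = C(27, 3)·p³ ≈ 2925 · 4.70507545e-01 ≈ 1376.234568.
Since α = 2/3 < 1, p = c/n^{2/3} ≫ 1/n is above the triangle threshold p ~ 1/n. Asymptotically E[X] ~ (c³/6)·n^{3(1−α)} = (7³/6)·n^{1} → ∞; triangles are abundant w.h.p.

E[X] ≈ 1376.234568; in regime p = Θ(1/n^{2/3}) E[X] diverges (above the triangle threshold p ~ 1/n).


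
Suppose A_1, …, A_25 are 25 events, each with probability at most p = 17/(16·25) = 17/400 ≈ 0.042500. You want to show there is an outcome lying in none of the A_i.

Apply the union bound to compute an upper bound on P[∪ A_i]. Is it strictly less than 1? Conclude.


Union bound: P[∪_{i=1}^{25} A_i] ≤ Σ_i P[A_i] ≤ 25·p = 25·(17/400) = 17/16.
Numerically: 17/16 ≈ 1.062500.
Is 17/16 < 1? NO.
Since the bound 17/16 is ≥ 1, the union bound is uninformative here; it does NOT by itself certify existence.

25·p = 17/16 ≈ 1.062500; existence NOT certified by the union bound.


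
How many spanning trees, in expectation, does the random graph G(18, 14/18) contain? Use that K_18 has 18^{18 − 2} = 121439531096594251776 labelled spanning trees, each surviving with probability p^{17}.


K_18 has 18^{18 − 2} = 121439531096594251776 labelled spanning trees.
For each such spanning tree H, let X_H = 1 if all 17 edges of H are present in G. Then P[X_H = 1] = p^{17} = (7/9)^{17} = 232630513987207/16677181699666569.
Summing the indicators: E[X] = Σ_H E[X_H] = 121439531096594251776 · p^{17} = 121439531096594251776 · 232630513987207/16677181699666569 = 15245673364665597952/9.
Numerically: E[X] ≈ 1.694e+18.

E[X] = 121439531096594251776 · (7/9)^{17} = 15245673364665597952/9 ≈ 1.694e+18.


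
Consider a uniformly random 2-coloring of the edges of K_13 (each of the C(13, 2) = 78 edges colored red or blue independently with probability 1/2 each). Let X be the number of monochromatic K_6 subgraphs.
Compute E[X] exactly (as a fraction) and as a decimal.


Let X = Σ_S X_S over the C(13, 6) = 1716 subsets S of size 6, where X_S = 1 if the K_6 on S is monochromatic.
For a fixed S, the K_6 on S has C(6, 2) = 15 edges. P[all 15 edges red] = (1/2)^15, and likewise for blue, so P[monochromatic] = 2·(1/2)^15 = 2^{1 − 15} = 1/16384.
Summing: E[X] = C(13, 6) · 2^{1 − 15} = 1716 · 1/16384 = 429/4096.
Numerically: E[X] ≈ 0.104736.

E[X] = C(13,6)·2^(1−C(6,2)) = 429/4096 ≈ 0.104736.


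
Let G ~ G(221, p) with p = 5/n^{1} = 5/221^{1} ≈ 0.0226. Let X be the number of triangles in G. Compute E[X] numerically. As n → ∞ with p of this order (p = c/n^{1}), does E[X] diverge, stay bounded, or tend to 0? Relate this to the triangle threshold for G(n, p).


Number of potential triangles: C(221, 3) = 1774630.
Each occurs with probability p³ ≈ (0.0226)³ ≈ 1.15807e-05.
By linearity: E[X] = C(221, 3)·p³ ≈ 1774630 · 1.15807e-05 ≈ 20.551.
Here α = 1, so p = 5/n is exactly at the triangle threshold p ~ 1/n. Asymptotically E[X] → c³/6 = 5³/6 = 125/6 ≈ 20.833, a bounded constant. In this regime the triangle count is asymptotically Poisson(c³/6).

E[X] ≈ 20.551; in regime p = Θ(1/n^{1}) E[X] stays bounded (at the triangle threshold p ~ 1/n).


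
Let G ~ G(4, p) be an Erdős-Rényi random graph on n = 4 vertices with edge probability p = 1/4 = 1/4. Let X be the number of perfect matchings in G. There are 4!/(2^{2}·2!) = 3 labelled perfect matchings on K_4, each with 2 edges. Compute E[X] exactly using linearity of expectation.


K_4 has 4!/(2^{2}·2!) = 3 labelled perfect matchings.
For each such perfect matching H, let X_H = 1 if all 2 edges of H are present in G. Then P[X_H = 1] = p^{2} = (1/4)^{2} = 1/16.
Summing the indicators: E[X] = Σ_H E[X_H] = 3 · p^{2} = 3 · 1/16 = 3/16.
Numerically: E[X] ≈ 0.1875.

E[X] = 3 · (1/4)^{2} = 3/16 ≈ 0.1875.


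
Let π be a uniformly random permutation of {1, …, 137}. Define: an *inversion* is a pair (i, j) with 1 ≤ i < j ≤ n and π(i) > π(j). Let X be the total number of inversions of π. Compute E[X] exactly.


Write X = Σ X_I over the C(137, 2) = 9316 pairs i < j, with X_I the indicator of one inversion.
There are 9316 indicators.
For each fixed pair i < j, the values π(i) and π(j) are two distinct elements of {1, …, 137} in uniformly random order; by symmetry P[π(i) > π(j)] = 1/2.
By linearity: E[X] = 9316 · (1/2) = C(137, 2) · (1/2) = 9316/2 = 4658 ≈ 4658.00000.

E[X] = 4658 = 4658.00000.


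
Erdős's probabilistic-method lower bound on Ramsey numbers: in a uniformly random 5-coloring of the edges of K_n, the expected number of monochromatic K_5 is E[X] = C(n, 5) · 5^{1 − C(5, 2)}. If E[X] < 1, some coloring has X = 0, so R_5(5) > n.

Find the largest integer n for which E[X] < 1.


We need C(n, 5) · 5^{1 − 10} < 1, i.e. C(n, 5) < 5^{10 − 1} = 1953125.
Check values of n near the boundary:
  n = 47: C(47, 5) = 1533939; 1533939 < 1953125? YES
  n = 48: C(48, 5) = 1712304; 1712304 < 1953125? YES
  n = 49: C(49, 5) = 1906884; 1906884 < 1953125? YES
  n = 50: C(50, 5) = 2118760; 2118760 < 1953125? NO
  n = 51: C(51, 5) = 2349060; 2349060 < 1953125? NO
  n = 52: C(52, 5) = 2598960; 2598960 < 1953125? NO
The largest n with C(n, 5) < 1953125 is n = 49 (where E[X] = 1906884/1953125 ≈ 0.976325). Hence R_5(5) > 49, i.e. R_5(5) ≥ 50.

Largest n = 49; hence R_5(5) > 49.


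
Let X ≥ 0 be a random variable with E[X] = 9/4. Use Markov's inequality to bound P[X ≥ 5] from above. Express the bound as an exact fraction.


μ = E[X] = 9/4, a = 5.
Markov: P[X ≥ 5] ≤ μ/a = (9/4)/5 = 9/20.
Numerically: ≈ 0.450.
(Since a = 5 > μ = 2.250, the bound 9/20 is < 1 and informative.)

P[X ≥ 5] ≤ 9/20 ≈ 0.450.


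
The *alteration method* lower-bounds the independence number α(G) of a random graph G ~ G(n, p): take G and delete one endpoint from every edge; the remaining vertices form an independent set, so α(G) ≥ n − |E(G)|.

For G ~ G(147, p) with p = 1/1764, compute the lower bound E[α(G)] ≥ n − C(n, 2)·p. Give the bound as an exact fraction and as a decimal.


E[|E(G)|] = C(147, 2)·p = 10731 · (1/1764) = 73/12.
E[α(G)] ≥ n − E[|E(G)|] = 147 − 73/12 = 1691/12.
Numerically: ≈ 140.916667.
(This is only a lower bound; the true E[α(G)] may be larger.)

E[α(G)] ≥ 1691/12 ≈ 140.916667.


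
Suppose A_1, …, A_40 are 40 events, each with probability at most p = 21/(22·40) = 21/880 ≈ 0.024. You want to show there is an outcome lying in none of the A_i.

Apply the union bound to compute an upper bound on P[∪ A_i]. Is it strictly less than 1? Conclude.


Union bound: P[∪_{i=1}^{40} A_i] ≤ Σ_i P[A_i] ≤ 40·p = 40·(21/880) = 21/22.
Numerically: 21/22 ≈ 0.955.
Is 21/22 < 1? YES.
Since P[∪ A_i] ≤ 21/22 < 1, the complement has P[∩ A_i^c] ≥ 1 − 21/22 = 1/22 > 0, so some outcome avoids every A_i.

40·p = 21/22 ≈ 0.955; existence CERTIFIED by the union bound.


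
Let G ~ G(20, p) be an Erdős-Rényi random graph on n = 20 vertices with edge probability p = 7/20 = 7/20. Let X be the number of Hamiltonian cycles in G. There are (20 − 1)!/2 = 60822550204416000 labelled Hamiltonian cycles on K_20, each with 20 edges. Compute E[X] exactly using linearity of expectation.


K_20 has (20 − 1)!/2 = 60822550204416000 labelled Hamiltonian cycles.
For each such Hamiltonian cycle H, let X_H = 1 if all 20 edges of H are present in G. Then P[X_H = 1] = p^{20} = (7/20)^{20} = 79792266297612001/104857600000000000000000000.
Summing the indicators: E[X] = Σ_H E[X_H] = 60822550204416000 · p^{20} = 60822550204416000 · 79792266297612001/104857600000000000000000000 = 1184855742873690605203907421/25600000000000000000.
Numerically: E[X] ≈ 4.628e+07.

E[X] = 60822550204416000 · (7/20)^{20} = 1184855742873690605203907421/25600000000000000000 ≈ 4.628e+07.


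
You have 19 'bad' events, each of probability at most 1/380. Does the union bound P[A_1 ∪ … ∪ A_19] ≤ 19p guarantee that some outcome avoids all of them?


Union bound: P[∪_{i=1}^{19} A_i] ≤ Σ_i P[A_i] ≤ 19·p = 19·(1/380) = 1/20.
Numerically: 1/20 ≈ 0.050.
Is 1/20 < 1? YES.
Since P[∪ A_i] ≤ 1/20 < 1, the complement has P[∩ A_i^c] ≥ 1 − 1/20 = 19/20 > 0, so some outcome avoids every A_i.

19·p = 1/20 ≈ 0.050; existence CERTIFIED by the union bound.


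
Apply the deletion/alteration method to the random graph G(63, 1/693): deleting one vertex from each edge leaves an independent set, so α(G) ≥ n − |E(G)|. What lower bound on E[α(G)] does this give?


E[|E(G)|] = C(63, 2)·p = 1953 · (1/693) = 31/11.
E[α(G)] ≥ n − E[|E(G)|] = 63 − 31/11 = 662/11.
Numerically: ≈ 60.18182.
(This is only a lower bound; the true E[α(G)] may be larger.)

E[α(G)] ≥ 662/11 ≈ 60.18182.


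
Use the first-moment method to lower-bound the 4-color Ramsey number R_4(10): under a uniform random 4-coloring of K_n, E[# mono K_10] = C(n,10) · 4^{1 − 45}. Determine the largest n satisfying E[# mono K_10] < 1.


We need C(n, 10) · 4^{1 − 45} < 1, i.e. C(n, 10) < 4^{45 − 1} = 309485009821345068724781056.
Check values of n near the boundary:
  n = 2020: C(2020, 10) = 304832018578739931133653656; 304832018578739931133653656 < 309485009821345068724781056? YES
  n = 2021: C(2021, 10) = 306347841644770462864800616; 306347841644770462864800616 < 309485009821345068724781056? YES
  n = 2022: C(2022, 10) = 307870445231474093395937796; 307870445231474093395937796 < 309485009821345068724781056? YES
  n = 2023: C(2023, 10) = 309399856285778485315440716; 309399856285778485315440716 < 309485009821345068724781056? YES
  n = 2024: C(2024, 10) = 310936101848269937576192656; 310936101848269937576192656 < 309485009821345068724781056? NO
The largest n with C(n, 10) < 309485009821345068724781056 is n = 2023 (where E[X] = 77349964071444621328860179/77371252455336267181195264 ≈ 0.9997). Hence R_4(10) > 2023, i.e. R_4(10) ≥ 2024.

Largest n = 2023; hence R_4(10) > 2023.


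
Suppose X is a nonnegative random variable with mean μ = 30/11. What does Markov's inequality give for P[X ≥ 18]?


μ = E[X] = 30/11, a = 18.
Markov: P[X ≥ 18] ≤ μ/a = (30/11)/18 = 5/33.
Numerically: ≈ 0.1515.
(Since a = 18 > μ = 2.7273, the bound 5/33 is < 1 and informative.)

P[X ≥ 18] ≤ 5/33 ≈ 0.1515.


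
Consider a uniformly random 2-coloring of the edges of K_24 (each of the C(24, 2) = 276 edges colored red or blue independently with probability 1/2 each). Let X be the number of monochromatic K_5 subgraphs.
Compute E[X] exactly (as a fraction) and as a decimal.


Let X = Σ_S X_S over the C(24, 5) = 42504 subsets S of size 5, where X_S = 1 if the K_5 on S is monochromatic.
For a fixed S, the K_5 on S has C(5, 2) = 10 edges. P[all 10 edges red] = (1/2)^10, and likewise for blue, so P[monochromatic] = 2·(1/2)^10 = 2^{1 − 10} = 1/512.
Summing: E[X] = C(24, 5) · 2^{1 − 10} = 42504 · 1/512 = 5313/64.
Numerically: E[X] ≈ 83.0156.

E[X] = C(24,5)·2^(1−C(5,2)) = 5313/64 ≈ 83.0156.


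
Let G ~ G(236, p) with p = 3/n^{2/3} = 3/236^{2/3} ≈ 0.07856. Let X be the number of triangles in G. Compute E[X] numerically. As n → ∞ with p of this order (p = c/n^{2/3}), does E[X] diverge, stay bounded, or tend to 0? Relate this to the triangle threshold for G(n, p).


Number of potential triangles: C(236, 3) = 2162940.
Each occurs with probability p³ ≈ (0.07856)³ ≈ 4.847745e-04.
By linearity: E[X] = C(236, 3)·p³ ≈ 2162940 · 4.847745e-04 ≈ 1048.5381.
Since α = 2/3 < 1, p = c/n^{2/3} ≫ 1/n is above the triangle threshold p ~ 1/n. Asymptotically E[X] ~ (c³/6)·n^{3(1−α)} = (3³/6)·n^{1} → ∞; triangles are abundant w.h.p.

E[X] ≈ 1048.5381; in regime p = Θ(1/n^{2/3}) E[X] diverges (above the triangle threshold p ~ 1/n).


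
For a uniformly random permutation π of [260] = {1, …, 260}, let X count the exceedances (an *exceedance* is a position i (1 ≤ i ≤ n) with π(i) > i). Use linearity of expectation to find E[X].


Write X = Σ_{i=1}^{260} X_i, where X_i = 1_{π(i) > i}.
For each fixed i, π(i) is uniform over {1, …, 260} (marginal of a uniform permutation), so P[π(i) > i] = (n − i)/n. Summing: Σ_{i=1}^{260} (n − i)/n = (0 + 1 + … + 259)/260 = 260(260 − 1)/(2·260) = (260 − 1)/2.
Hence E[X] = Σ_{i=1}^{260} (260 − i)/260 = 259/2 ≈ 129.5000.

E[X] = 259/2 = 129.5000.


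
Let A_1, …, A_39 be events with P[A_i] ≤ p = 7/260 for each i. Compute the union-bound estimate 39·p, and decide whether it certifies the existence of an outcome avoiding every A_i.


Union bound: P[∪_{i=1}^{39} A_i] ≤ Σ_i P[A_i] ≤ 39·p = 39·(7/260) = 21/20.
Numerically: 21/20 ≈ 1.0500000.
Is 21/20 < 1? NO.
Since the bound 21/20 is ≥ 1, the union bound is uninformative here; it does NOT by itself certify existence.

39·p = 21/20 ≈ 1.0500000; existence NOT certified by the union bound.


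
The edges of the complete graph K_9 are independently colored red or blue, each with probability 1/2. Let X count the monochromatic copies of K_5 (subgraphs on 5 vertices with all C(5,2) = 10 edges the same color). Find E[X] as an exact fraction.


Let X = Σ_S X_S over the C(9, 5) = 126 subsets S of size 5, where X_S = 1 if the K_5 on S is monochromatic.
For a fixed S, the K_5 on S has C(5, 2) = 10 edges. P[all 10 edges red] = (1/2)^10, and likewise for blue, so P[monochromatic] = 2·(1/2)^10 = 2^{1 − 10} = 1/512.
By linearity of expectation: E[X] = C(9, 5) · 2^{1 − 10} = 126 · 1/512 = 63/256.
Numerically: E[X] ≈ 0.246.

E[X] = C(9,5)·2^(1−C(5,2)) = 63/256 ≈ 0.246.


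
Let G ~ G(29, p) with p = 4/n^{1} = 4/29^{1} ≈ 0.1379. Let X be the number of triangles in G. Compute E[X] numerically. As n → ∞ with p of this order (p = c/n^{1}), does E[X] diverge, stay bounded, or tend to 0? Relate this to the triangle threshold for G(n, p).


Number of potential triangles: C(29, 3) = 3654.
Each occurs with probability p³ ≈ (0.1379)³ ≈ 2.624134e-03.
By linearity: E[X] = C(29, 3)·p³ ≈ 3654 · 2.624134e-03 ≈ 9.5886.
Here α = 1, so p = 4/n is exactly at the triangle threshold p ~ 1/n. Asymptotically E[X] → c³/6 = 4³/6 = 32/3 ≈ 10.6667, a bounded constant. In this regime the triangle count is asymptotically Poisson(c³/6).

E[X] ≈ 9.5886; in regime p = Θ(1/n^{1}) E[X] stays bounded (at the triangle threshold p ~ 1/n).


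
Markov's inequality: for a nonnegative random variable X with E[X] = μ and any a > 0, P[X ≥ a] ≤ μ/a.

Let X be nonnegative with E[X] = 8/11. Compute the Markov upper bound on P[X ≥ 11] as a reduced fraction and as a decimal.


μ = E[X] = 8/11, a = 11.
Markov: P[X ≥ 11] ≤ μ/a = (8/11)/11 = 8/121.
Numerically: ≈ 0.06612.
(Since a = 11 > μ = 0.72727, the bound 8/121 is < 1 and informative.)

P[X ≥ 11] ≤ 8/121 ≈ 0.06612.


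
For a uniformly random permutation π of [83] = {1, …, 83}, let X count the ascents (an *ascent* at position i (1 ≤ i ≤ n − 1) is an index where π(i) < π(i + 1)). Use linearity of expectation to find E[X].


Write X = Σ X_I over i = 1, …, 82, with X_I the indicator of one ascent.
There are 82 indicators.
For each fixed i, the pair (π(i), π(i+1)) is a uniformly random ordered pair of distinct values from {1, …, 83}; by symmetry P[π(i) < π(i+1)] = 1/2.
By linearity: E[X] = 82 · (1/2) = (83 − 1) · (1/2) = 41 ≈ 41.000.

E[X] = 41 = 41.000.


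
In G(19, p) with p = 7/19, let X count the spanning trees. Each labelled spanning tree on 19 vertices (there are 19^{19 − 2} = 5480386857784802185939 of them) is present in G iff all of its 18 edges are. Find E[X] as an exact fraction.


K_19 has 19^{19 − 2} = 5480386857784802185939 labelled spanning trees.
For each such spanning tree H, let X_H = 1 if all 18 edges of H are present in G. Then P[X_H = 1] = p^{18} = (7/19)^{18} = 1628413597910449/104127350297911241532841.
By linearity of expectation: E[X] = Σ_H E[X_H] = 5480386857784802185939 · p^{18} = 5480386857784802185939 · 1628413597910449/104127350297911241532841 = 1628413597910449/19.
Numerically: E[X] ≈ 8.5706e+13.

E[X] = 5480386857784802185939 · (7/19)^{18} = 1628413597910449/19 ≈ 8.5706e+13.


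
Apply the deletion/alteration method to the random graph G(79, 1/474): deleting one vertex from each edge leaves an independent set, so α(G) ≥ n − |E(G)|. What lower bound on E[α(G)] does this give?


E[|E(G)|] = C(79, 2)·p = 3081 · (1/474) = 13/2.
E[α(G)] ≥ n − E[|E(G)|] = 79 − 13/2 = 145/2.
Numerically: ≈ 72.5000.
(This is only a lower bound; the true E[α(G)] may be larger.)

E[α(G)] ≥ 145/2 ≈ 72.5000.


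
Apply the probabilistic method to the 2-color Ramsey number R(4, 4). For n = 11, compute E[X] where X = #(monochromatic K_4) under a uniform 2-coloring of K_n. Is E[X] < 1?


E[X] = C(11, 4) · 2^{1 − 6} = 330 · 2^{−5} = 330/32.
As a reduced fraction: E[X] = 165/16 ≈ 10.31250.
Is E[X] < 1? NO.
Since E[X] ≥ 1, the first-moment bound is inconclusive at n = 11; it does NOT by itself certify R(4, 4) > 11.

E[X] = 165/16 ≈ 10.31250; E[X] ≥ 1; first-moment method inconclusive here.


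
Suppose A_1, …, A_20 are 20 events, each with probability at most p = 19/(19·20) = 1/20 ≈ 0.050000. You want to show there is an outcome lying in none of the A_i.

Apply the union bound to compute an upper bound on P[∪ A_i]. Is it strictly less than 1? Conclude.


Union bound: P[∪_{i=1}^{20} A_i] ≤ Σ_i P[A_i] ≤ 20·p = 20·(1/20) = 1.
Numerically: 1 ≈ 1.000000.
Is 1 < 1? NO.
Since the bound 1 is ≥ 1, the union bound is uninformative here; it does NOT by itself certify existence.

20·p = 1 ≈ 1.000000; existence NOT certified by the union bound.


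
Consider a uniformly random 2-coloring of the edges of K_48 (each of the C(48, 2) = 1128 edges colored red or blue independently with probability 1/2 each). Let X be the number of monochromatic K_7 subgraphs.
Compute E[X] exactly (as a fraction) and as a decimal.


Let X = Σ_S X_S over the C(48, 7) = 73629072 subsets S of size 7, where X_S = 1 if the K_7 on S is monochromatic.
For a fixed S, the K_7 on S has C(7, 2) = 21 edges. P[all 21 edges red] = (1/2)^21, and likewise for blue, so P[monochromatic] = 2·(1/2)^21 = 2^{1 − 21} = 1/1048576.
By linearity: E[X] = C(48, 7) · 2^{1 − 21} = 73629072 · 1/1048576 = 4601817/65536.
Numerically: E[X] ≈ 70.218155.

E[X] = C(48,7)·2^(1−C(7,2)) = 4601817/65536 ≈ 70.218155.


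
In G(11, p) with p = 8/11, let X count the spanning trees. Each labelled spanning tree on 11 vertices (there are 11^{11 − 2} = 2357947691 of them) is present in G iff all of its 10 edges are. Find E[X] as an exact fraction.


K_11 has 11^{11 − 2} = 2357947691 labelled spanning trees.
For each such spanning tree H, let X_H = 1 if all 10 edges of H are present in G. Then P[X_H = 1] = p^{10} = (8/11)^{10} = 1073741824/25937424601.
By linearity of expectation: E[X] = Σ_H E[X_H] = 2357947691 · p^{10} = 2357947691 · 1073741824/25937424601 = 1073741824/11.
Numerically: E[X] ≈ 9.76129e+07.

E[X] = 2357947691 · (8/11)^{10} = 1073741824/11 ≈ 9.76129e+07.


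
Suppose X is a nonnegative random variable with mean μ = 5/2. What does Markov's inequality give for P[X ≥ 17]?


μ = E[X] = 5/2, a = 17.
Markov: P[X ≥ 17] ≤ μ/a = (5/2)/17 = 5/34.
Numerically: ≈ 0.147059.
(Since a = 17 > μ = 2.500000, the bound 5/34 is < 1 and informative.)

P[X ≥ 17] ≤ 5/34 ≈ 0.147059.


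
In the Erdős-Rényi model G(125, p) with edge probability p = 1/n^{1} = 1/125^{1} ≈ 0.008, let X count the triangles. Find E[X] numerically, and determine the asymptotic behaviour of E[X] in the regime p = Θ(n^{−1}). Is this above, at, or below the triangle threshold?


Number of potential triangles: C(125, 3) = 317750.
Each occurs with probability p³ ≈ (0.008)³ ≈ 5.12000000e-07.
By linearity: E[X] = C(125, 3)·p³ ≈ 317750 · 5.12000000e-07 ≈ 0.162688.
Here α = 1, so p = 1/n is exactly at the triangle threshold p ~ 1/n. Asymptotically E[X] → c³/6 = 1³/6 = 1/6 ≈ 0.166667, a bounded constant. In this regime the triangle count is asymptotically Poisson(c³/6).

E[X] ≈ 0.162688; in regime p = Θ(1/n^{1}) E[X] stays bounded (at the triangle threshold p ~ 1/n).


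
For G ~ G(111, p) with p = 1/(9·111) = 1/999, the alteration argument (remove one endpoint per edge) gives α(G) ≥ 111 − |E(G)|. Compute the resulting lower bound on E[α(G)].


E[|E(G)|] = C(111, 2)·p = 6105 · (1/999) = 55/9.
E[α(G)] ≥ n − E[|E(G)|] = 111 − 55/9 = 944/9.
Numerically: ≈ 104.88889.
(This is only a lower bound; the true E[α(G)] may be larger.)

E[α(G)] ≥ 944/9 ≈ 104.88889.


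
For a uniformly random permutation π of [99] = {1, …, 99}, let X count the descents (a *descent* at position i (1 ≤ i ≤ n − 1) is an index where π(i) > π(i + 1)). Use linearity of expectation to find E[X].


Write X = Σ X_I over i = 1, …, 98, with X_I the indicator of one descent.
There are 98 indicators.
For each fixed i, the pair (π(i), π(i+1)) is a uniformly random ordered pair of distinct values from {1, …, 99}; by symmetry P[π(i) > π(i+1)] = 1/2.
By linearity: E[X] = 98 · (1/2) = (99 − 1) · (1/2) = 49 ≈ 49.000.

E[X] = 49 = 49.000.


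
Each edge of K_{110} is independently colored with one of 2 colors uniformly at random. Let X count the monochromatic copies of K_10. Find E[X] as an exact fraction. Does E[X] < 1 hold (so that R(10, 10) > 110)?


E[X] = C(110, 10) · 2^{1 − 45} = 46897636623981 · 2^{−44} = 46897636623981/17592186044416.
As a reduced fraction: E[X] = 46897636623981/17592186044416 ≈ 2.6658220.
Is E[X] < 1? NO.
Since E[X] ≥ 1, the first-moment bound is inconclusive at n = 110; it does NOT by itself certify R(10, 10) > 110.

E[X] = 46897636623981/17592186044416 ≈ 2.6658220; E[X] ≥ 1; first-moment method inconclusive here.


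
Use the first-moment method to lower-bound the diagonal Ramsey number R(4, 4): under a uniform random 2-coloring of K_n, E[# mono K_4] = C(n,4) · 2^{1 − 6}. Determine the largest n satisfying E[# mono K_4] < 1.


We need C(n, 4) · 2^{1 − 6} < 1, i.e. C(n, 4) < 2^{6 − 1} = 32.
Check values of n near the boundary:
  n = 4: C(4, 4) = 1; 1 < 32? YES
  n = 5: C(5, 4) = 5; 5 < 32? YES
  n = 6: C(6, 4) = 15; 15 < 32? YES
  n = 7: C(7, 4) = 35; 35 < 32? NO
The largest n with C(n, 4) < 32 is n = 6 (where E[X] = 15/32 ≈ 0.469). Hence R(4, 4) > 6, i.e. R(4, 4) ≥ 7.

Largest n = 6; hence R(4, 4) > 6.


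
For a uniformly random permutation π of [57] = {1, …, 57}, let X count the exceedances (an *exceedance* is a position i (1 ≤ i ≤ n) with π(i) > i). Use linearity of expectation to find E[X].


Write X = Σ_{i=1}^{57} X_i, where X_i = 1_{π(i) > i}.
For each fixed i, π(i) is uniform over {1, …, 57} (marginal of a uniform permutation), so P[π(i) > i] = (n − i)/n. Summing: Σ_{i=1}^{57} (n − i)/n = (0 + 1 + … + 56)/57 = 57(57 − 1)/(2·57) = (57 − 1)/2.
Hence E[X] = Σ_{i=1}^{57} (57 − i)/57 = 28 ≈ 28.0000.

E[X] = 28 = 28.0000.


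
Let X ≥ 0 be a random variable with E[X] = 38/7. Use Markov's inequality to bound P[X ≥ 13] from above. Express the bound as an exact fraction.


μ = E[X] = 38/7, a = 13.
Markov: P[X ≥ 13] ≤ μ/a = (38/7)/13 = 38/91.
Numerically: ≈ 0.418.
(Since a = 13 > μ = 5.429, the bound 38/91 is < 1 and informative.)

P[X ≥ 13] ≤ 38/91 ≈ 0.418.


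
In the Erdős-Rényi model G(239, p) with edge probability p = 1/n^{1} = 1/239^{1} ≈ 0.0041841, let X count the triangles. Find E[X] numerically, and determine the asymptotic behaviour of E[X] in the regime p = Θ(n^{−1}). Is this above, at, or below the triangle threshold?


Number of potential triangles: C(239, 3) = 2246839.
Each occurs with probability p³ ≈ (0.0041841)³ ≈ 7.32497754e-08.
By linearity: E[X] = C(239, 3)·p³ ≈ 2246839 · 7.32497754e-08 ≈ 0.164580.
Here α = 1, so p = 1/n is exactly at the triangle threshold p ~ 1/n. Asymptotically E[X] → c³/6 = 1³/6 = 1/6 ≈ 0.166667, a bounded constant. In this regime the triangle count is asymptotically Poisson(c³/6).

E[X] ≈ 0.164580; in regime p = Θ(1/n^{1}) E[X] stays bounded (at the triangle threshold p ~ 1/n).


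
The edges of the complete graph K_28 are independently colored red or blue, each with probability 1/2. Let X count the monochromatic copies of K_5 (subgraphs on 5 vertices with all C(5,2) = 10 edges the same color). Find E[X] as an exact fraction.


Let X = Σ_S X_S over the C(28, 5) = 98280 subsets S of size 5, where X_S = 1 if the K_5 on S is monochromatic.
For a fixed S, the K_5 on S has C(5, 2) = 10 edges. P[all 10 edges red] = (1/2)^10, and likewise for blue, so P[monochromatic] = 2·(1/2)^10 = 2^{1 − 10} = 1/512.
By linearity: E[X] = C(28, 5) · 2^{1 − 10} = 98280 · 1/512 = 12285/64.
Numerically: E[X] ≈ 191.9531.

E[X] = C(28,5)·2^(1−C(5,2)) = 12285/64 ≈ 191.9531.


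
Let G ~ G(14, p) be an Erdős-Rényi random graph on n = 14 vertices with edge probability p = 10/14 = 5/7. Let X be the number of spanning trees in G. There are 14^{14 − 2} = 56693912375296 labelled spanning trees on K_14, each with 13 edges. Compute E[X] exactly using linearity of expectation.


K_14 has 14^{14 − 2} = 56693912375296 labelled spanning trees.
For each such spanning tree H, let X_H = 1 if all 13 edges of H are present in G. Then P[X_H = 1] = p^{13} = (5/7)^{13} = 1220703125/96889010407.
By linearity: E[X] = Σ_H E[X_H] = 56693912375296 · p^{13} = 56693912375296 · 1220703125/96889010407 = 5000000000000/7.
Numerically: E[X] ≈ 7.14e+11.

E[X] = 56693912375296 · (5/7)^{13} = 5000000000000/7 ≈ 7.14e+11.


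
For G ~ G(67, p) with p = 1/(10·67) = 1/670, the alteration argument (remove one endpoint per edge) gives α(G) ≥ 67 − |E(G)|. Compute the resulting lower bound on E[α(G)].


E[|E(G)|] = C(67, 2)·p = 2211 · (1/670) = 33/10.
E[α(G)] ≥ n − E[|E(G)|] = 67 − 33/10 = 637/10.
Numerically: ≈ 63.700000.
(This is only a lower bound; the true E[α(G)] may be larger.)

E[α(G)] ≥ 637/10 ≈ 63.700000.


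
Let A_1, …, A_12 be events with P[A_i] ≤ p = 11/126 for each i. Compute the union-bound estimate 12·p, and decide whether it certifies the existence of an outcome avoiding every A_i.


Union bound: P[∪_{i=1}^{12} A_i] ≤ Σ_i P[A_i] ≤ 12·p = 12·(11/126) = 22/21.
Numerically: 22/21 ≈ 1.04762.
Is 22/21 < 1? NO.
Since the bound 22/21 is ≥ 1, the union bound is uninformative here; it does NOT by itself certify existence.

12·p = 22/21 ≈ 1.04762; existence NOT certified by the union bound.


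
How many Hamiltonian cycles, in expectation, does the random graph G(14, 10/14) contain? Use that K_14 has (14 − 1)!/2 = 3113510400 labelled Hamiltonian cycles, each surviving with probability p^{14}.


K_14 has (14 − 1)!/2 = 3113510400 labelled Hamiltonian cycles.
For each such Hamiltonian cycle H, let X_H = 1 if all 14 edges of H are present in G. Then P[X_H = 1] = p^{14} = (5/7)^{14} = 6103515625/678223072849.
Summing the indicators: E[X] = Σ_H E[X_H] = 3113510400 · p^{14} = 3113510400 · 6103515625/678223072849 = 2714765625000000000/96889010407.
Numerically: E[X] ≈ 2.8019e+07.

E[X] = 3113510400 · (5/7)^{14} = 2714765625000000000/96889010407 ≈ 2.8019e+07.


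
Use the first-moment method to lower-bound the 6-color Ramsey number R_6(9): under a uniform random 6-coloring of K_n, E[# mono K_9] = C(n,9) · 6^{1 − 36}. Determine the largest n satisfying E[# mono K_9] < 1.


We need C(n, 9) · 6^{1 − 36} < 1, i.e. C(n, 9) < 6^{36 − 1} = 1719070799748422591028658176.
Check values of n near the boundary:
  n = 4407: C(4407, 9) = 1713856532599459170657070050; 1713856532599459170657070050 < 1719070799748422591028658176? YES
  n = 4408: C(4408, 9) = 1717362945146264156457459600; 1717362945146264156457459600 < 1719070799748422591028658176? YES
  n = 4409: C(4409, 9) = 1720875732988608787686577131; 1720875732988608787686577131 < 1719070799748422591028658176? NO
  n = 4410: C(4410, 9) = 1724394906266704102180823710; 1724394906266704102180823710 < 1719070799748422591028658176? NO
The largest n with C(n, 9) < 1719070799748422591028658176 is n = 4408 (where E[X] = 35778394690547169926197075/35813974994758803979763712 ≈ 0.9990065). Hence R_6(9) > 4408, i.e. R_6(9) ≥ 4409.

Largest n = 4408; hence R_6(9) > 4408.


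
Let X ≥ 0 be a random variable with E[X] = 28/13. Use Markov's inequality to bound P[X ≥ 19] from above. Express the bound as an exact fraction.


μ = E[X] = 28/13, a = 19.
Markov: P[X ≥ 19] ≤ μ/a = (28/13)/19 = 28/247.
Numerically: ≈ 0.11336.
(Since a = 19 > μ = 2.15385, the bound 28/247 is < 1 and informative.)

P[X ≥ 19] ≤ 28/247 ≈ 0.11336.


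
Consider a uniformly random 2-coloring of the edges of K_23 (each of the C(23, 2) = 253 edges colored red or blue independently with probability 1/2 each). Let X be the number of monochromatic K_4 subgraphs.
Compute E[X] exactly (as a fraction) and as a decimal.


Let X = Σ_S X_S over the C(23, 4) = 8855 subsets S of size 4, where X_S = 1 if the K_4 on S is monochromatic.
For a fixed S, the K_4 on S has C(4, 2) = 6 edges. P[all 6 edges red] = (1/2)^6, and likewise for blue, so P[monochromatic] = 2·(1/2)^6 = 2^{1 − 6} = 1/32.
By linearity of expectation: E[X] = C(23, 4) · 2^{1 − 6} = 8855 · 1/32 = 8855/32.
Numerically: E[X] ≈ 276.719.

E[X] = C(23,4)·2^(1−C(4,2)) = 8855/32 ≈ 276.719.


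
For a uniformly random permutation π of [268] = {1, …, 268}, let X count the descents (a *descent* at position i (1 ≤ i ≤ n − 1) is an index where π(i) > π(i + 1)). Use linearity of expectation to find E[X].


Write X = Σ X_I over i = 1, …, 267, with X_I the indicator of one descent.
There are 267 indicators.
For each fixed i, the pair (π(i), π(i+1)) is a uniformly random ordered pair of distinct values from {1, …, 268}; by symmetry P[π(i) > π(i+1)] = 1/2.
By linearity: E[X] = 267 · (1/2) = (268 − 1) · (1/2) = 267/2 ≈ 133.5000.

E[X] = 267/2 = 133.5000.


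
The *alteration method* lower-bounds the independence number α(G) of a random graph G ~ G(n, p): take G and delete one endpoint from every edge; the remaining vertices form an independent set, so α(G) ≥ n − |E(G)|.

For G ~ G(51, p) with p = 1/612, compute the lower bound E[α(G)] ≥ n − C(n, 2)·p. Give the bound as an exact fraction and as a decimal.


E[|E(G)|] = C(51, 2)·p = 1275 · (1/612) = 25/12.
E[α(G)] ≥ n − E[|E(G)|] = 51 − 25/12 = 587/12.
Numerically: ≈ 48.916667.
(This is only a lower bound; the true E[α(G)] may be larger.)

E[α(G)] ≥ 587/12 ≈ 48.916667.


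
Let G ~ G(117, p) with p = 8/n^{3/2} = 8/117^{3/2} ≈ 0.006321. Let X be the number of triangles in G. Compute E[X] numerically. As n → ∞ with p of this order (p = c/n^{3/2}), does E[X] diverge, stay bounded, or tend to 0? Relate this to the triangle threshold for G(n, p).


Number of potential triangles: C(117, 3) = 260130.
Each occurs with probability p³ ≈ (0.006321)³ ≈ 2.526001e-07.
By linearity: E[X] = C(117, 3)·p³ ≈ 260130 · 2.526001e-07 ≈ 0.0657.
Since α = 3/2 > 1, p = c/n^{3/2} = o(1/n) is below the triangle threshold p ~ 1/n. Asymptotically E[X] ~ (c³/6)·n^{3(1−α)} = (8³/6)·n^{-1.5} → 0, so by Markov's inequality G has no triangles w.h.p.

E[X] ≈ 0.0657; in regime p = Θ(1/n^{3/2}) E[X] tends to 0 (below the triangle threshold p ~ 1/n).


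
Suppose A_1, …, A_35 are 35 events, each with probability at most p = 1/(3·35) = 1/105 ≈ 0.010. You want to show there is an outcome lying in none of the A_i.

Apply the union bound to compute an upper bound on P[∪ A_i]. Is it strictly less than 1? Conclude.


Union bound: P[∪_{i=1}^{35} A_i] ≤ Σ_i P[A_i] ≤ 35·p = 35·(1/105) = 1/3.
Numerically: 1/3 ≈ 0.333.
Is 1/3 < 1? YES.
Since P[∪ A_i] ≤ 1/3 < 1, the complement has P[∩ A_i^c] ≥ 1 − 1/3 = 2/3 > 0, so some outcome avoids every A_i.

35·p = 1/3 ≈ 0.333; existence CERTIFIED by the union bound.
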